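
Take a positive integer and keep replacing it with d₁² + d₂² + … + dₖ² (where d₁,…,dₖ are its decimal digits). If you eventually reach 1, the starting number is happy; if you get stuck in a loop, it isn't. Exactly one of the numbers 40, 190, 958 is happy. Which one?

190

40: 40 → 16 → 37 → 58 → 89 → 145 → 42 → 20 → 4 → 16  — repeats 16 (not happy)
190: 190 → 82 → 68 → 100 → 1  — reaches 1 (happy)
958: 958 → 170 → 50 → 25 → 29 → 85 → 89 → 145 → 42 → 20 → 4 → 16 → 37 → 58 → 89  — repeats 89 (not happy)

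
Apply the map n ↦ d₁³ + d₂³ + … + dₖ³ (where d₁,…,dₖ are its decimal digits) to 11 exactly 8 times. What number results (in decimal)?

371

11 → 1³ + 1³ = 2
2 → 2³ = 8
8 → 8³ = 512
512 → 5³ + 1³ + 2³ = 134
134 → 1³ + 3³ + 4³ = 92
92 → 9³ + 2³ = 737
737 → 7³ + 3³ + 7³ = 713
713 → 7³ + 1³ + 3³ = 371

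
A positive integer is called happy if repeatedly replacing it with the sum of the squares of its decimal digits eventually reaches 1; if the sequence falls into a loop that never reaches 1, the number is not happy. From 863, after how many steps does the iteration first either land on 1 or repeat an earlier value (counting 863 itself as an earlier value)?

863 → 109
109 → 82
82 → 68
68 → 100
100 → 1  — reached 1.
That took 5 steps.

5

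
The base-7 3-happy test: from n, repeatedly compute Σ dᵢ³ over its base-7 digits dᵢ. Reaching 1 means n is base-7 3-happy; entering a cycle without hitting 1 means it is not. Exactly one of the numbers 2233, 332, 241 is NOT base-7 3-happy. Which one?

2233: 2233 → 307 → 433 → 343 → 1  — reaches 1 (base-7 3-happy)
332: 332 → 368 → 92 → 218 → 92  — repeats 92 (not base-7 3-happy)
241: 241 → 307 → 433 → 343 → 1  — reaches 1 (base-7 3-happy)

332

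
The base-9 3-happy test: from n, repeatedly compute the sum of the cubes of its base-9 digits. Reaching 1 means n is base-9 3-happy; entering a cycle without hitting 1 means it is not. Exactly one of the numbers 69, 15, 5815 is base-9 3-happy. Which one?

69

69: 69 → 559 → 729 → 1  — reaches 1 (base-9 3-happy)
15: 15 → 217 → 225 → 351 → 91 → 3 → 27 → 27  — repeats 27 (not base-9 3-happy)
5815: 5815 → 1199 → 477 → 637 → 1029 → 271 → 55 → 217 → 225 → 351 → 91 → 3 → 27 → 27  — repeats 27 (not base-9 3-happy)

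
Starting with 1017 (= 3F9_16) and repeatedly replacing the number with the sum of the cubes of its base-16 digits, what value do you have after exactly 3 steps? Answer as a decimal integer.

72

1017 = (3,15,9)_16 → 3³ + 15³ + 9³ = 27 + 3375 + 729 = 4131
4131 = (1,0,2,3)_16 → 1³ + 0³ + 2³ + 3³ = 1 + 0 + 8 + 27 = 36
36 = (2,4)_16 → 2³ + 4³ = 8 + 64 = 72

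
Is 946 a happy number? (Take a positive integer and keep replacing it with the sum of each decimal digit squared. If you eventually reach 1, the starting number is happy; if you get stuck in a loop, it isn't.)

happy

946 → 9² + 4² + 6² = 81 + 16 + 36 = 133
133 → 1² + 3² + 3² = 1 + 9 + 9 = 19
19 → 1² + 9² = 1 + 81 = 82
82 → 8² + 2² = 64 + 4 = 68
68 → 6² + 8² = 36 + 64 = 100
100 → 1² + 0² + 0² = 1 + 0 + 0 = 1  — reached 1.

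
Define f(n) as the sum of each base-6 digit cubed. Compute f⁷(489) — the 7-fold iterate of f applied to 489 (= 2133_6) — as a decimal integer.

489 = (2,1,3,3)_6 → 63
63 = (1,4,3)_6 → 92
92 = (2,3,2)_6 → 43
43 = (1,1,1)_6 → 3
3 = (3)_6 → 27
27 = (4,3)_6 → 91
91 = (2,3,1)_6 → 36

36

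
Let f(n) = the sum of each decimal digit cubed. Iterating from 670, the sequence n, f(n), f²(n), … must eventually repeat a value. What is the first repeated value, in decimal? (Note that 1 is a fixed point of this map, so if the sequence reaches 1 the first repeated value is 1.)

670 → 6³ + 7³ + 0³ = 216 + 343 + 0 = 559
559 → 5³ + 5³ + 9³ = 125 + 125 + 729 = 979
979 → 9³ + 7³ + 9³ = 729 + 343 + 729 = 1801
1801 → 1³ + 8³ + 0³ + 1³ = 1 + 512 + 0 + 1 = 514
514 → 5³ + 1³ + 4³ = 125 + 1 + 64 = 190
190 → 1³ + 9³ + 0³ = 1 + 729 + 0 = 730
730 → 7³ + 3³ + 0³ = 343 + 27 + 0 = 370
370 → 3³ + 7³ + 0³ = 27 + 343 + 0 = 370  — 370 already appeared earlier.

370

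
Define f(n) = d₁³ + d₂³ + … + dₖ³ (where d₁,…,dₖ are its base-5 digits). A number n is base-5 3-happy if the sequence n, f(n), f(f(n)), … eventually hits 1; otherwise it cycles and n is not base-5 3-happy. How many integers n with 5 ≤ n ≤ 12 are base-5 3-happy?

1

5: 5 → 1  (reaches 1)
6: 6 → 2 → 8 → 28 → 28  (repeats 28)
7: 7 → 9 → 65 → 35 → 9  (repeats 9)
8: 8 → 28 → 28  (repeats 28)
9: 9 → 65 → 35 → 9  (repeats 9)
10: 10 → 8 → 28 → 28  (repeats 28)
11: 11 → 9 → 65 → 35 → 9  (repeats 9)
12: 12 → 16 → 28 → 28  (repeats 28)
base-5 3-happy: 5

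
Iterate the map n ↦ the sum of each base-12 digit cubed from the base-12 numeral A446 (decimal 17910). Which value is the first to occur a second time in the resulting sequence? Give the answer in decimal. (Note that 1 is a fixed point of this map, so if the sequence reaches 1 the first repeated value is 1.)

17910 = (10,4,4,6)_12 → 10³ + 4³ + 4³ + 6³ = 1000 + 64 + 64 + 216 = 1344
1344 = (9,4,0)_12 → 9³ + 4³ + 0³ = 729 + 64 + 0 = 793
793 = (5,6,1)_12 → 5³ + 6³ + 1³ = 125 + 216 + 1 = 342
342 = (2,4,6)_12 → 2³ + 4³ + 6³ = 8 + 64 + 216 = 288
288 = (2,0,0)_12 → 2³ + 0³ + 0³ = 8 + 0 + 0 = 8
8 = (8)_12 → 8³ = 512
512 = (3,6,8)_12 → 3³ + 6³ + 8³ = 27 + 216 + 512 = 755
755 = (5,2,11)_12 → 5³ + 2³ + 11³ = 125 + 8 + 1331 = 1464
1464 = (10,2,0)_12 → 10³ + 2³ + 0³ = 1000 + 8 + 0 = 1008
1008 = (7,0,0)_12 → 7³ + 0³ + 0³ = 343 + 0 + 0 = 343
343 = (2,4,7)_12 → 2³ + 4³ + 7³ = 8 + 64 + 343 = 415
415 = (2,10,7)_12 → 2³ + 10³ + 7³ = 8 + 1000 + 343 = 1351
1351 = (9,4,7)_12 → 9³ + 4³ + 7³ = 729 + 64 + 343 = 1136
1136 = (7,10,8)_12 → 7³ + 10³ + 8³ = 343 + 1000 + 512 = 1855
1855 = (1,0,10,7)_12 → 1³ + 0³ + 10³ + 7³ = 1 + 0 + 1000 + 343 = 1344  — 1344 already appeared earlier.

1344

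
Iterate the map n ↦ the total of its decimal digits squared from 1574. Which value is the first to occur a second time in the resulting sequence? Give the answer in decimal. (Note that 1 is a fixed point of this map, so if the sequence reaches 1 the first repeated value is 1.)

1574 → 1² + 5² + 7² + 4² = 91
91 → 9² + 1² = 82
82 → 8² + 2² = 68
68 → 6² + 8² = 100
100 → 1² + 0² + 0² = 1  — reached the fixed point 1.
1 → 1, so 1 is the first repeated value.

1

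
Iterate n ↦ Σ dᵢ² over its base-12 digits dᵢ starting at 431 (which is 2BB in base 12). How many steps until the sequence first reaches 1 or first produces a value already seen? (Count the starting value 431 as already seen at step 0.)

431 = (2,11,11)_12 → 2² + 11² + 11² = 246
246 = (1,8,6)_12 → 1² + 8² + 6² = 101
101 = (8,5)_12 → 8² + 5² = 89
89 = (7,5)_12 → 7² + 5² = 74
74 = (6,2)_12 → 6² + 2² = 40
40 = (3,4)_12 → 3² + 4² = 25
25 = (2,1)_12 → 2² + 1² = 5
5 = (5)_12 → 5² = 25  — 25 repeats.
That took 8 steps.

8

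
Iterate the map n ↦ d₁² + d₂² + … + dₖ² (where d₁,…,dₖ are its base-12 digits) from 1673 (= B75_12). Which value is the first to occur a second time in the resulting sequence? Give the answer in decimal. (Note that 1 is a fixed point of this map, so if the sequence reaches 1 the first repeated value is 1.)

1673 = (11,7,5)_12 → 195
195 = (1,4,3)_12 → 26
26 = (2,2)_12 → 8
8 = (8)_12 → 64
64 = (5,4)_12 → 41
41 = (3,5)_12 → 34
34 = (2,10)_12 → 104
104 = (8,8)_12 → 128
128 = (10,8)_12 → 164
164 = (1,1,8)_12 → 66
66 = (5,6)_12 → 61
61 = (5,1)_12 → 26  — 26 already appeared earlier.

26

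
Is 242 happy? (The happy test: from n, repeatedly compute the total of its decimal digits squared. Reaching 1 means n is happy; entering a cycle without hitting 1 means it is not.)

242 → 2² + 4² + 2² = 4 + 16 + 4 = 24
24 → 2² + 4² = 4 + 16 = 20
20 → 2² + 0² = 4 + 0 = 4
4 → 4² = 16
16 → 1² + 6² = 1 + 36 = 37
37 → 3² + 7² = 9 + 49 = 58
58 → 5² + 8² = 25 + 64 = 89
89 → 8² + 9² = 64 + 81 = 145
145 → 1² + 4² + 5² = 1 + 16 + 25 = 42
42 → 4² + 2² = 16 + 4 = 20  — 20 already seen; the sequence cycles without reaching 1.

not happy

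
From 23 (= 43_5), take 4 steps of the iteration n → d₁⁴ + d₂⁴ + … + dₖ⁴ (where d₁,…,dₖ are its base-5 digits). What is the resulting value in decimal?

23 = (4,3)_5 → 337
337 = (2,3,2,2)_5 → 129
129 = (1,0,0,4)_5 → 257
257 = (2,0,1,2)_5 → 33

33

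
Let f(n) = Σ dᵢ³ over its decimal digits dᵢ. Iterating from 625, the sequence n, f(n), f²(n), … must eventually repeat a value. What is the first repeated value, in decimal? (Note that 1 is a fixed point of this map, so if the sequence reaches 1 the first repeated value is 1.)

625 → 6³ + 2³ + 5³ = 349
349 → 3³ + 4³ + 9³ = 820
820 → 8³ + 2³ + 0³ = 520
520 → 5³ + 2³ + 0³ = 133
133 → 1³ + 3³ + 3³ = 55
55 → 5³ + 5³ = 250
250 → 2³ + 5³ + 0³ = 133  — 133 already appeared earlier.

133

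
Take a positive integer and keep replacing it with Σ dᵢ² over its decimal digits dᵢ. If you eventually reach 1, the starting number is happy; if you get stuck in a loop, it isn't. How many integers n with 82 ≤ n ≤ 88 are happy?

82: 82 → 68 → 100 → 1  — happy
83: 83 → 73 → 58 → 89 → 145 → 42 → 20 → 4 → 16 → 37 → 58  — not happy
84: 84 → 80 → 64 → 52 → 29 → 85 → 89 → 145 → 42 → 20 → 4 → 16 → 37 → 58 → 89  — not happy
85: 85 → 89 → 145 → 42 → 20 → 4 → 16 → 37 → 58 → 89  — not happy
86: 86 → 100 → 1  — happy
87: 87 → 113 → 11 → 2 → 4 → 16 → 37 → 58 → 89 → 145 → 42 → 20 → 4  — not happy
88: 88 → 128 → 69 → 117 → 51 → 26 → 40 → 16 → 37 → 58 → 89 → 145 → 42 → 20 → 4 → 16  — not happy
happy: 82, 86

2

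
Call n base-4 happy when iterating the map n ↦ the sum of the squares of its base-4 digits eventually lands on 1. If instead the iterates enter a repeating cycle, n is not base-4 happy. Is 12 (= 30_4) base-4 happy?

12 = (3,0)_4 → 3² + 0² = 9
9 = (2,1)_4 → 2² + 1² = 5
5 = (1,1)_4 → 1² + 1² = 2
2 = (2)_4 → 2² = 4
4 = (1,0)_4 → 1² + 0² = 1  — reached 1.

base-4 happy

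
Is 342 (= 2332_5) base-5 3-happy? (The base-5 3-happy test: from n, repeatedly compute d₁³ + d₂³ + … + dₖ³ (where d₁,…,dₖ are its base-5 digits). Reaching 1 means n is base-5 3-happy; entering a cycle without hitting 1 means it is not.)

not base-5 3-happy

342 = (2,3,3,2)_5 → 2³ + 3³ + 3³ + 2³ = 70
70 = (2,4,0)_5 → 2³ + 4³ + 0³ = 72
72 = (2,4,2)_5 → 2³ + 4³ + 2³ = 80
80 = (3,1,0)_5 → 3³ + 1³ + 0³ = 28
28 = (1,0,3)_5 → 1³ + 0³ + 3³ = 28  — 28 already seen; the sequence cycles without reaching 1.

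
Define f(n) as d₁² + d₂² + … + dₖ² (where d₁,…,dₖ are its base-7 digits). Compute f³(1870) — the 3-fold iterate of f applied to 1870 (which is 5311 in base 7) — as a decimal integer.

34

1870 = (5,3,1,1)_7 → 5² + 3² + 1² + 1² = 36
36 = (5,1)_7 → 5² + 1² = 26
26 = (3,5)_7 → 3² + 5² = 34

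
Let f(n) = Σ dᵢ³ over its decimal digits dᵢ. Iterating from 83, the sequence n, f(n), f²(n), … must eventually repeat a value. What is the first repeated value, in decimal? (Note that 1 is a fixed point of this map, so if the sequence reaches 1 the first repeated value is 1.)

83 → 539
539 → 881
881 → 1025
1025 → 134
134 → 92
92 → 737
737 → 713
713 → 371
371 → 371  — 371 already appeared earlier.

371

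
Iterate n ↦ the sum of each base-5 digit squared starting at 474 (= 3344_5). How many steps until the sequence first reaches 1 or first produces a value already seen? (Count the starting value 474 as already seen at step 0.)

474 = (3,3,4,4)_5 → 3² + 3² + 4² + 4² = 50
50 = (2,0,0)_5 → 2² + 0² + 0² = 4
4 = (4)_5 → 4² = 16
16 = (3,1)_5 → 3² + 1² = 10
10 = (2,0)_5 → 2² + 0² = 4  — 4 repeats.
That took 5 steps.

5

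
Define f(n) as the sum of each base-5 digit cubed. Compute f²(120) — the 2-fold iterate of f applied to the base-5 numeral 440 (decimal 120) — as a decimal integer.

120 = (4,4,0)_5 → 4³ + 4³ + 0³ = 64 + 64 + 0 = 128
128 = (1,0,0,3)_5 → 1³ + 0³ + 0³ + 3³ = 1 + 0 + 0 + 27 = 28

28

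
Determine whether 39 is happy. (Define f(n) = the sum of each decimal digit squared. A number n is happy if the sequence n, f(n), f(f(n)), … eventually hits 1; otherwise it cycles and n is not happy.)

39 → 3² + 9² = 9 + 81 = 90
90 → 9² + 0² = 81 + 0 = 81
81 → 8² + 1² = 64 + 1 = 65
65 → 6² + 5² = 36 + 25 = 61
61 → 6² + 1² = 36 + 1 = 37
37 → 3² + 7² = 9 + 49 = 58
58 → 5² + 8² = 25 + 64 = 89
89 → 8² + 9² = 64 + 81 = 145
145 → 1² + 4² + 5² = 1 + 16 + 25 = 42
42 → 4² + 2² = 16 + 4 = 20
20 → 2² + 0² = 4 + 0 = 4
4 → 4² = 16
16 → 1² + 6² = 1 + 36 = 37  — 37 already seen; the sequence cycles without reaching 1.

not happy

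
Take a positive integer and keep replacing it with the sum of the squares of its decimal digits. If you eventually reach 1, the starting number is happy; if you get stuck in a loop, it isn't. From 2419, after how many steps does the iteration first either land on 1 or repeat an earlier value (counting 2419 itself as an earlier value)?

2419 → 2² + 4² + 1² + 9² = 4 + 16 + 1 + 81 = 102
102 → 1² + 0² + 2² = 1 + 0 + 4 = 5
5 → 5² = 25
25 → 2² + 5² = 4 + 25 = 29
29 → 2² + 9² = 4 + 81 = 85
85 → 8² + 5² = 64 + 25 = 89
89 → 8² + 9² = 64 + 81 = 145
145 → 1² + 4² + 5² = 1 + 16 + 25 = 42
42 → 4² + 2² = 16 + 4 = 20
20 → 2² + 0² = 4 + 0 = 4
4 → 4² = 16
16 → 1² + 6² = 1 + 36 = 37
37 → 3² + 7² = 9 + 49 = 58
58 → 5² + 8² = 25 + 64 = 89  — 89 repeats.
That took 14 steps.

14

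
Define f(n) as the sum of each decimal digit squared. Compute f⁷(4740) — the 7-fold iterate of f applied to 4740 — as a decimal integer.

4740 → 81
81 → 65
65 → 61
61 → 37
37 → 58
58 → 89
89 → 145

145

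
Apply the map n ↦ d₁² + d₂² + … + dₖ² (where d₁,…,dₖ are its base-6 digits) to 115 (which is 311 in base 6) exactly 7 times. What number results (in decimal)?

17

115 = (3,1,1)_6 → 11
11 = (1,5)_6 → 26
26 = (4,2)_6 → 20
20 = (3,2)_6 → 13
13 = (2,1)_6 → 5
5 = (5)_6 → 25
25 = (4,1)_6 → 17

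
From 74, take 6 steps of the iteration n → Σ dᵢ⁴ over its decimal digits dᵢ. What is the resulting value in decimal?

74 → 7⁴ + 4⁴ = 2657
2657 → 2⁴ + 6⁴ + 5⁴ + 7⁴ = 4338
4338 → 4⁴ + 3⁴ + 3⁴ + 8⁴ = 4514
4514 → 4⁴ + 5⁴ + 1⁴ + 4⁴ = 1138
1138 → 1⁴ + 1⁴ + 3⁴ + 8⁴ = 4179
4179 → 4⁴ + 1⁴ + 7⁴ + 9⁴ = 9219

9219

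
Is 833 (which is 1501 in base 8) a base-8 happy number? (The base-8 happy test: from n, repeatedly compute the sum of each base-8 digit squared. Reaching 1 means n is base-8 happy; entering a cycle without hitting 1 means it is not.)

base-8 happy

833 = (1,5,0,1)_8 → 1² + 5² + 0² + 1² = 27
27 = (3,3)_8 → 3² + 3² = 18
18 = (2,2)_8 → 2² + 2² = 8
8 = (1,0)_8 → 1² + 0² = 1  — reached 1.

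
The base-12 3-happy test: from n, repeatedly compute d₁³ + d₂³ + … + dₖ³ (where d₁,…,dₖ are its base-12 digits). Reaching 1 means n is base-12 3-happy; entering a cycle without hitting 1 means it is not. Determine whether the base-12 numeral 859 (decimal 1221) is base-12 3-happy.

1221 = (8,5,9)_12 → 8³ + 5³ + 9³ = 512 + 125 + 729 = 1366
1366 = (9,5,10)_12 → 9³ + 5³ + 10³ = 729 + 125 + 1000 = 1854
1854 = (1,0,10,6)_12 → 1³ + 0³ + 10³ + 6³ = 1 + 0 + 1000 + 216 = 1217
1217 = (8,5,5)_12 → 8³ + 5³ + 5³ = 512 + 125 + 125 = 762
762 = (5,3,6)_12 → 5³ + 3³ + 6³ = 125 + 27 + 216 = 368
368 = (2,6,8)_12 → 2³ + 6³ + 8³ = 8 + 216 + 512 = 736
736 = (5,1,4)_12 → 5³ + 1³ + 4³ = 125 + 1 + 64 = 190
190 = (1,3,10)_12 → 1³ + 3³ + 10³ = 1 + 27 + 1000 = 1028
1028 = (7,1,8)_12 → 7³ + 1³ + 8³ = 343 + 1 + 512 = 856
856 = (5,11,4)_12 → 5³ + 11³ + 4³ = 125 + 1331 + 64 = 1520
1520 = (10,6,8)_12 → 10³ + 6³ + 8³ = 1000 + 216 + 512 = 1728
1728 = (1,0,0,0)_12 → 1³ + 0³ + 0³ + 0³ = 1 + 0 + 0 + 0 = 1  — reached 1.

base-12 3-happy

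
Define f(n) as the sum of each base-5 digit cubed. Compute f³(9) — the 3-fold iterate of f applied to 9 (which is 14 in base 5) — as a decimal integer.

9

9 = (1,4)_5 → 1³ + 4³ = 1 + 64 = 65
65 = (2,3,0)_5 → 2³ + 3³ + 0³ = 8 + 27 + 0 = 35
35 = (1,2,0)_5 → 1³ + 2³ + 0³ = 1 + 8 + 0 = 9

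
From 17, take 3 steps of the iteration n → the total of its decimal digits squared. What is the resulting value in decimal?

29

17 → 1² + 7² = 1 + 49 = 50
50 → 5² + 0² = 25 + 0 = 25
25 → 2² + 5² = 4 + 25 = 29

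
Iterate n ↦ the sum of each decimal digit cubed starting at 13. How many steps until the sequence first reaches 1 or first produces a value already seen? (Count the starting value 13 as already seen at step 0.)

13 → 1³ + 3³ = 28
28 → 2³ + 8³ = 520
520 → 5³ + 2³ + 0³ = 133
133 → 1³ + 3³ + 3³ = 55
55 → 5³ + 5³ = 250
250 → 2³ + 5³ + 0³ = 133  — 133 repeats.
That took 6 steps.

6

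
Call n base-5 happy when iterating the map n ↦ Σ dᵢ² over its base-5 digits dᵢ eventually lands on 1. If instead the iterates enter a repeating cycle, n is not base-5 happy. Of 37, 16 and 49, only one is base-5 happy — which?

37: 37 → 9 → 17 → 13 → 13  — repeats 13 (not base-5 happy)
16: 16 → 10 → 4 → 16  — repeats 16 (not base-5 happy)
49: 49 → 33 → 11 → 5 → 1  — reaches 1 (base-5 happy)

49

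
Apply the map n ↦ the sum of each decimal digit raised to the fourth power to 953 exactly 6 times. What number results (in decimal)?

2498

953 → 7267
7267 → 6114
6114 → 1554
1554 → 1507
1507 → 3027
3027 → 2498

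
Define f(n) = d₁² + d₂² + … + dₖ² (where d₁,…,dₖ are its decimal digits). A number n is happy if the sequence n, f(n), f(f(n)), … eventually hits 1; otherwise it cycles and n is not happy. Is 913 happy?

913 → 9² + 1² + 3² = 81 + 1 + 9 = 91
91 → 9² + 1² = 81 + 1 = 82
82 → 8² + 2² = 64 + 4 = 68
68 → 6² + 8² = 36 + 64 = 100
100 → 1² + 0² + 0² = 1 + 0 + 0 = 1  — reached 1.

happy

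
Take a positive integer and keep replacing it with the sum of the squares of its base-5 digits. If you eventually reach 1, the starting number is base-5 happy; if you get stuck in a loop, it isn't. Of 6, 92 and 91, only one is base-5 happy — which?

6: 6 → 2 → 4 → 16 → 10 → 4  — repeats 4 (not base-5 happy)
92: 92 → 22 → 20 → 16 → 10 → 4 → 16  — repeats 16 (not base-5 happy)
91: 91 → 19 → 25 → 1  — reaches 1 (base-5 happy)

91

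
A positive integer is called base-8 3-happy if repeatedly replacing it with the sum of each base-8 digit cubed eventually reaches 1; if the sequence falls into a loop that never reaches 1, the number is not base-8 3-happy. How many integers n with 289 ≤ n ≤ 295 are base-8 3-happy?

2

289: 289 → 129 → 9 → 2 → 8 → 1  — base-8 3-happy
290: 290 → 136 → 9 → 2 → 8 → 1  — base-8 3-happy
291: 291 → 155 → 62 → 559 → 469 → 476 → 434 → 440 → 559  — not base-8 3-happy
292: 292 → 192 → 27 → 54 → 432 → 432  — not base-8 3-happy
293: 293 → 253 → 495 → 811 → 217 → 55 → 559 → 469 → 476 → 434 → 440 → 559  — not base-8 3-happy
294: 294 → 344 → 152 → 35 → 91 → 55 → 559 → 469 → 476 → 434 → 440 → 559  — not base-8 3-happy
295: 295 → 471 → 694 → 441 → 560 → 217 → 55 → 559 → 469 → 476 → 434 → 440 → 559  — not base-8 3-happy
base-8 3-happy: 289, 290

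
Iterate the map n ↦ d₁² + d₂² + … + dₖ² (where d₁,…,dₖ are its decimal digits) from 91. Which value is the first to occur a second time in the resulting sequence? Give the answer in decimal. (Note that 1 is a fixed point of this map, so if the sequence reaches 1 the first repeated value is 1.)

1

91 → 9² + 1² = 81 + 1 = 82
82 → 8² + 2² = 64 + 4 = 68
68 → 6² + 8² = 36 + 64 = 100
100 → 1² + 0² + 0² = 1 + 0 + 0 = 1  — reached the fixed point 1.
1 → 1, so 1 is the first repeated value.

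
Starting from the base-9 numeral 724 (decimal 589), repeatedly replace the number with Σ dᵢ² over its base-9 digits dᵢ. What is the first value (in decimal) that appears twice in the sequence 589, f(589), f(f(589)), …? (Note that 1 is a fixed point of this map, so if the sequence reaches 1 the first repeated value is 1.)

589 = (7,2,4)_9 → 7² + 2² + 4² = 69
69 = (7,6)_9 → 7² + 6² = 85
85 = (1,0,4)_9 → 1² + 0² + 4² = 17
17 = (1,8)_9 → 1² + 8² = 65
65 = (7,2)_9 → 7² + 2² = 53
53 = (5,8)_9 → 5² + 8² = 89
89 = (1,0,8)_9 → 1² + 0² + 8² = 65  — 65 already appeared earlier.

65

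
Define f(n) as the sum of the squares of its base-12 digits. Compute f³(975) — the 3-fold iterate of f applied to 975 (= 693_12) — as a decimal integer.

137

975 = (6,9,3)_12 → 6² + 9² + 3² = 126
126 = (10,6)_12 → 10² + 6² = 136
136 = (11,4)_12 → 11² + 4² = 137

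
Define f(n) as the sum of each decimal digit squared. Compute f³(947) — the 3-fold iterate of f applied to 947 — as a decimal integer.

947 → 9² + 4² + 7² = 146
146 → 1² + 4² + 6² = 53
53 → 5² + 3² = 34

34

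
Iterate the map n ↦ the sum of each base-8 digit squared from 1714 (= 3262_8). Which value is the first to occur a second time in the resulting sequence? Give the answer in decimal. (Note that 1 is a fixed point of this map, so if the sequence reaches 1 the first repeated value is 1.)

1714 = (3,2,6,2)_8 → 3² + 2² + 6² + 2² = 9 + 4 + 36 + 4 = 53
53 = (6,5)_8 → 6² + 5² = 36 + 25 = 61
61 = (7,5)_8 → 7² + 5² = 49 + 25 = 74
74 = (1,1,2)_8 → 1² + 1² + 2² = 1 + 1 + 4 = 6
6 = (6)_8 → 6² = 36
36 = (4,4)_8 → 4² + 4² = 16 + 16 = 32
32 = (4,0)_8 → 4² + 0² = 16 + 0 = 16
16 = (2,0)_8 → 2² + 0² = 4 + 0 = 4
4 = (4)_8 → 4² = 16  — 16 already appeared earlier.

16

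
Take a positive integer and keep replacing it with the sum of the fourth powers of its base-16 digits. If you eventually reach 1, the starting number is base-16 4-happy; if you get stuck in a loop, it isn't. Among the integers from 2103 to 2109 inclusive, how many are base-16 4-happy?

2103: 2103 → 6578 → 21219 → 39138 → 49089 → 86003 → 101588 → 53650 → 35139 → 10994 → 60657 → 109778 → 59314 → 55474 → 47314 → 47314  (repeats 47314)
2104: 2104 → 8273 → 642 → 4128 → 17 → 2 → 16 → 1  (reaches 1)
2105: 2105 → 10738 → 57218 → 83298 → 2194 → 10673 → 21219 → 39138 → 49089 → 86003 → 101588 → 53650 → 35139 → 10994 → 60657 → 109778 → 59314 → 55474 → 47314 → 47314  (repeats 47314)
2106: 2106 → 14177 → 3779 → 59233 → 42114 → 14368 → 4193 → 1298 → 642 → 4128 → 17 → 2 → 16 → 1  (reaches 1)
2107: 2107 → 18818 → 10929 → 24658 → 1937 → 8963 → 178 → 14657 → 6899 → 60707 → 67074 → 1313 → 642 → 4128 → 17 → 2 → 16 → 1  (reaches 1)
2108: 2108 → 24913 → 1923 → 6578 → 21219 → 39138 → 49089 → 86003 → 101588 → 53650 → 35139 → 10994 → 60657 → 109778 → 59314 → 55474 → 47314 → 47314  (repeats 47314)
2109: 2109 → 32738 → 91458 → 2194 → 10673 → 21219 → 39138 → 49089 → 86003 → 101588 → 53650 → 35139 → 10994 → 60657 → 109778 → 59314 → 55474 → 47314 → 47314  (repeats 47314)
base-16 4-happy: 2104, 2106, 2107

3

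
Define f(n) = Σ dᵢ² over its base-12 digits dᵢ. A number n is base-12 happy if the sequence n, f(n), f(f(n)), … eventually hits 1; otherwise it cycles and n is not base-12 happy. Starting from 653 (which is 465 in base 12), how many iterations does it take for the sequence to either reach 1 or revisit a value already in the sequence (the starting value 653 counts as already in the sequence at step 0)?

653 = (4,6,5)_12 → 77
77 = (6,5)_12 → 61
61 = (5,1)_12 → 26
26 = (2,2)_12 → 8
8 = (8)_12 → 64
64 = (5,4)_12 → 41
41 = (3,5)_12 → 34
34 = (2,10)_12 → 104
104 = (8,8)_12 → 128
128 = (10,8)_12 → 164
164 = (1,1,8)_12 → 66
66 = (5,6)_12 → 61  — 61 repeats.
That took 12 steps.

12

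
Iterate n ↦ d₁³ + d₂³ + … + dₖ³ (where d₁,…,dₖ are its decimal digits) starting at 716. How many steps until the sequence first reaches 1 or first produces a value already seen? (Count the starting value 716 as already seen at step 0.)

7

716 → 560
560 → 341
341 → 92
92 → 737
737 → 713
713 → 371
371 → 371  — 371 repeats.
That took 7 steps.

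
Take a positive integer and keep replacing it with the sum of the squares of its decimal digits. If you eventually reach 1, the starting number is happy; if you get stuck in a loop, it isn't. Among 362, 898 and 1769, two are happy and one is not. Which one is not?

898

362: 362 → 49 → 97 → 130 → 10 → 1  — reaches 1 (happy)
898: 898 → 209 → 85 → 89 → 145 → 42 → 20 → 4 → 16 → 37 → 58 → 89  — repeats 89 (not happy)
1769: 1769 → 167 → 86 → 100 → 1  — reaches 1 (happy)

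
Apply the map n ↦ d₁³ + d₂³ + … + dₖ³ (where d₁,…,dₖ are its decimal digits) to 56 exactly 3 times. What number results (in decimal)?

737

56 → 5³ + 6³ = 341
341 → 3³ + 4³ + 1³ = 92
92 → 9³ + 2³ = 737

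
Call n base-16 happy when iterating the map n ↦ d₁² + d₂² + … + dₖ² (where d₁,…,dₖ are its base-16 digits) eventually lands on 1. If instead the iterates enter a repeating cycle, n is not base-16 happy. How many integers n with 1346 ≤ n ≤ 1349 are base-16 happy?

1

1346: 1346 → 45 → 173 → 269 → 170 → 200 → 208 → 169 → 181 → 146 → 85 → 50 → 13 → 169  (repeats 169)
1347: 1347 → 50 → 13 → 169 → 181 → 146 → 85 → 50  (repeats 50)
1348: 1348 → 57 → 90 → 125 → 218 → 269 → 170 → 200 → 208 → 169 → 181 → 146 → 85 → 50 → 13 → 169  (repeats 169)
1349: 1349 → 66 → 20 → 17 → 2 → 4 → 16 → 1  (reaches 1)
base-16 happy: 1349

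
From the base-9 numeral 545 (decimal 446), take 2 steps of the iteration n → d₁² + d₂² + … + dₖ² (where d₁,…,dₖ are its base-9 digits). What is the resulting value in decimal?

446 = (5,4,5)_9 → 5² + 4² + 5² = 66
66 = (7,3)_9 → 7² + 3² = 58

58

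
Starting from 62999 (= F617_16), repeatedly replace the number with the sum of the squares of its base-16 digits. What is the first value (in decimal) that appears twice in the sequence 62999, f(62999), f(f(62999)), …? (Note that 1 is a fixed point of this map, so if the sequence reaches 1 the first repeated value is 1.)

1

62999 = (15,6,1,7)_16 → 15² + 6² + 1² + 7² = 311
311 = (1,3,7)_16 → 1² + 3² + 7² = 59
59 = (3,11)_16 → 3² + 11² = 130
130 = (8,2)_16 → 8² + 2² = 68
68 = (4,4)_16 → 4² + 4² = 32
32 = (2,0)_16 → 2² + 0² = 4
4 = (4)_16 → 4² = 16
16 = (1,0)_16 → 1² + 0² = 1  — reached the fixed point 1.
1 → 1, so 1 is the first repeated value.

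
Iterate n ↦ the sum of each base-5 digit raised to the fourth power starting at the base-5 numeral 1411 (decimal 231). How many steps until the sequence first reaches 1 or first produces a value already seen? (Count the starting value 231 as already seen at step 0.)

4

231 = (1,4,1,1)_5 → 1⁴ + 4⁴ + 1⁴ + 1⁴ = 1 + 256 + 1 + 1 = 259
259 = (2,0,1,4)_5 → 2⁴ + 0⁴ + 1⁴ + 4⁴ = 16 + 0 + 1 + 256 = 273
273 = (2,0,4,3)_5 → 2⁴ + 0⁴ + 4⁴ + 3⁴ = 16 + 0 + 256 + 81 = 353
353 = (2,4,0,3)_5 → 2⁴ + 4⁴ + 0⁴ + 3⁴ = 16 + 256 + 0 + 81 = 353  — 353 repeats.
That took 4 steps.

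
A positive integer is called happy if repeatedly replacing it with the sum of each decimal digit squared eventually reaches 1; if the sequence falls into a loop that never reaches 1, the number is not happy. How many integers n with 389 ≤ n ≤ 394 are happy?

2

389: 389 → 154 → 42 → 20 → 4 → 16 → 37 → 58 → 89 → 145 → 42  — not happy
390: 390 → 90 → 81 → 65 → 61 → 37 → 58 → 89 → 145 → 42 → 20 → 4 → 16 → 37  — not happy
391: 391 → 91 → 82 → 68 → 100 → 1  — happy
392: 392 → 94 → 97 → 130 → 10 → 1  — happy
393: 393 → 99 → 162 → 41 → 17 → 50 → 25 → 29 → 85 → 89 → 145 → 42 → 20 → 4 → 16 → 37 → 58 → 89  — not happy
394: 394 → 106 → 37 → 58 → 89 → 145 → 42 → 20 → 4 → 16 → 37  — not happy
happy: 391, 392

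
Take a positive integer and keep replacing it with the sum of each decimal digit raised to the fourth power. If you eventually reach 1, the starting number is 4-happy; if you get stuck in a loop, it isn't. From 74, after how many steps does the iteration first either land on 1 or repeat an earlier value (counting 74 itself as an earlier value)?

74 → 2657
2657 → 4338
4338 → 4514
4514 → 1138
1138 → 4179
4179 → 9219
9219 → 13139
13139 → 6725
6725 → 4338  — 4338 repeats.
That took 9 steps.

9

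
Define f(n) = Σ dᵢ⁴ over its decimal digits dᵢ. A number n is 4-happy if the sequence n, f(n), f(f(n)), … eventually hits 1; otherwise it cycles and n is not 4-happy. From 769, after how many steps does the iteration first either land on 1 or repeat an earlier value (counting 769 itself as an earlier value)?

14

769 → 7⁴ + 6⁴ + 9⁴ = 10258
10258 → 1⁴ + 0⁴ + 2⁴ + 5⁴ + 8⁴ = 4738
4738 → 4⁴ + 7⁴ + 3⁴ + 8⁴ = 6834
6834 → 6⁴ + 8⁴ + 3⁴ + 4⁴ = 5729
5729 → 5⁴ + 7⁴ + 2⁴ + 9⁴ = 9603
9603 → 9⁴ + 6⁴ + 0⁴ + 3⁴ = 7938
7938 → 7⁴ + 9⁴ + 3⁴ + 8⁴ = 13139
13139 → 1⁴ + 3⁴ + 1⁴ + 3⁴ + 9⁴ = 6725
6725 → 6⁴ + 7⁴ + 2⁴ + 5⁴ = 4338
4338 → 4⁴ + 3⁴ + 3⁴ + 8⁴ = 4514
4514 → 4⁴ + 5⁴ + 1⁴ + 4⁴ = 1138
1138 → 1⁴ + 1⁴ + 3⁴ + 8⁴ = 4179
4179 → 4⁴ + 1⁴ + 7⁴ + 9⁴ = 9219
9219 → 9⁴ + 2⁴ + 1⁴ + 9⁴ = 13139  — 13139 repeats.
That took 14 steps.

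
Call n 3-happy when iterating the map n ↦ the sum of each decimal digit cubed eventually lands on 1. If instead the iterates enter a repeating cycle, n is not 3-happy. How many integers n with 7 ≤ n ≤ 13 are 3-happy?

1

7: 7 → 343 → 118 → 514 → 190 → 730 → 370 → 370  — not 3-happy
8: 8 → 512 → 134 → 92 → 737 → 713 → 371 → 371  — not 3-happy
9: 9 → 729 → 1080 → 513 → 153 → 153  — not 3-happy
10: 10 → 1  — 3-happy
11: 11 → 2 → 8 → 512 → 134 → 92 → 737 → 713 → 371 → 371  — not 3-happy
12: 12 → 9 → 729 → 1080 → 513 → 153 → 153  — not 3-happy
13: 13 → 28 → 520 → 133 → 55 → 250 → 133  — not 3-happy
3-happy: 10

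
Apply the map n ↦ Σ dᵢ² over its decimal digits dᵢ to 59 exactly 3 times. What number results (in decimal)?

59 → 5² + 9² = 106
106 → 1² + 0² + 6² = 37
37 → 3² + 7² = 58

58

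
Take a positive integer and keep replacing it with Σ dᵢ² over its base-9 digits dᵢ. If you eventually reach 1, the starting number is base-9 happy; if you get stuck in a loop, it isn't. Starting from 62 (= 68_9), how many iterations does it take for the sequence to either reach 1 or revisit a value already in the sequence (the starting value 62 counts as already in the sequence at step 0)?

6

62 = (6,8)_9 → 100
100 = (1,2,1)_9 → 6
6 = (6)_9 → 36
36 = (4,0)_9 → 16
16 = (1,7)_9 → 50
50 = (5,5)_9 → 50  — 50 repeats.
That took 6 steps.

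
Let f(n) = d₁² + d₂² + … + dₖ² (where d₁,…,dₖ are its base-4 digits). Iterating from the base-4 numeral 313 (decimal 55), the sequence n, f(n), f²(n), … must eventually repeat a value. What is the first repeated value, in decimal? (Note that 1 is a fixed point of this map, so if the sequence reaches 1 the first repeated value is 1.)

1

55 = (3,1,3)_4 → 3² + 1² + 3² = 9 + 1 + 9 = 19
19 = (1,0,3)_4 → 1² + 0² + 3² = 1 + 0 + 9 = 10
10 = (2,2)_4 → 2² + 2² = 4 + 4 = 8
8 = (2,0)_4 → 2² + 0² = 4 + 0 = 4
4 = (1,0)_4 → 1² + 0² = 1 + 0 = 1  — reached the fixed point 1.
1 → 1, so 1 is the first repeated value.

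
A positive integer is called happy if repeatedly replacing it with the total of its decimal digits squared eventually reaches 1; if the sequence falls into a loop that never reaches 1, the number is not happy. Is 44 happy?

44 → 4² + 4² = 32
32 → 3² + 2² = 13
13 → 1² + 3² = 10
10 → 1² + 0² = 1  — reached 1.

happy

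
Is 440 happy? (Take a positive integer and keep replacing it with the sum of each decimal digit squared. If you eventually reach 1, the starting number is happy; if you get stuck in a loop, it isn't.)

happy

440 → 4² + 4² + 0² = 16 + 16 + 0 = 32
32 → 3² + 2² = 9 + 4 = 13
13 → 1² + 3² = 1 + 9 = 10
10 → 1² + 0² = 1 + 0 = 1  — reached 1.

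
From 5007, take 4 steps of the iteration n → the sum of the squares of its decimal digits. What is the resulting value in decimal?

37

5007 → 5² + 0² + 0² + 7² = 74
74 → 7² + 4² = 65
65 → 6² + 5² = 61
61 → 6² + 1² = 37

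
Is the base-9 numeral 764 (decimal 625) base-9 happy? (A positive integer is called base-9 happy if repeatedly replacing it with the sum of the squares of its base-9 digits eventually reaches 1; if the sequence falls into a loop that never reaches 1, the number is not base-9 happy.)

base-9 happy

625 = (7,6,4)_9 → 7² + 6² + 4² = 49 + 36 + 16 = 101
101 = (1,2,2)_9 → 1² + 2² + 2² = 1 + 4 + 4 = 9
9 = (1,0)_9 → 1² + 0² = 1 + 0 = 1  — reached 1.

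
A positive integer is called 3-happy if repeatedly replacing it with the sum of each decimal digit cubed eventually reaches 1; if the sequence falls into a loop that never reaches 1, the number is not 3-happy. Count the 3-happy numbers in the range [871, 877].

1

871: 871 → 856 → 853 → 664 → 496 → 1009 → 730 → 370 → 370  (repeats 370)
872: 872 → 863 → 755 → 593 → 881 → 1025 → 134 → 92 → 737 → 713 → 371 → 371  (repeats 371)
873: 873 → 882 → 1032 → 36 → 243 → 99 → 1458 → 702 → 351 → 153 → 153  (repeats 153)
874: 874 → 919 → 1459 → 919  (repeats 919)
875: 875 → 980 → 1241 → 74 → 407 → 407  (repeats 407)
876: 876 → 1071 → 345 → 216 → 225 → 141 → 66 → 432 → 99 → 1458 → 702 → 351 → 153 → 153  (repeats 153)
877: 877 → 1198 → 1243 → 100 → 1  (reaches 1)
3-happy: 877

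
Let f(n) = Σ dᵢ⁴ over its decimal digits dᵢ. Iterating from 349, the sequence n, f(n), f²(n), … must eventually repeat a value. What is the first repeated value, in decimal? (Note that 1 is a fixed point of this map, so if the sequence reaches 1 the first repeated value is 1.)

8208

349 → 3⁴ + 4⁴ + 9⁴ = 6898
6898 → 6⁴ + 8⁴ + 9⁴ + 8⁴ = 16049
16049 → 1⁴ + 6⁴ + 0⁴ + 4⁴ + 9⁴ = 8114
8114 → 8⁴ + 1⁴ + 1⁴ + 4⁴ = 4354
4354 → 4⁴ + 3⁴ + 5⁴ + 4⁴ = 1218
1218 → 1⁴ + 2⁴ + 1⁴ + 8⁴ = 4114
4114 → 4⁴ + 1⁴ + 1⁴ + 4⁴ = 514
514 → 5⁴ + 1⁴ + 4⁴ = 882
882 → 8⁴ + 8⁴ + 2⁴ = 8208
8208 → 8⁴ + 2⁴ + 0⁴ + 8⁴ = 8208  — 8208 already appeared earlier.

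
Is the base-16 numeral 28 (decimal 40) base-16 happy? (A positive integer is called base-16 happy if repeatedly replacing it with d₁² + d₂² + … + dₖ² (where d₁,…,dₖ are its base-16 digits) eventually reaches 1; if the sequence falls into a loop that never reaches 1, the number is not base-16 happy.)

base-16 happy

40 = (2,8)_16 → 2² + 8² = 68
68 = (4,4)_16 → 4² + 4² = 32
32 = (2,0)_16 → 2² + 0² = 4
4 = (4)_16 → 4² = 16
16 = (1,0)_16 → 1² + 0² = 1  — reached 1.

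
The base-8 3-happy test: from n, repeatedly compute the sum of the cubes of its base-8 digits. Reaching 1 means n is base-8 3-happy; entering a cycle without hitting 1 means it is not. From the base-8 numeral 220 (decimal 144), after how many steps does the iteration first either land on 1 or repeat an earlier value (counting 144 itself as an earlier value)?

144 = (2,2,0)_8 → 2³ + 2³ + 0³ = 16
16 = (2,0)_8 → 2³ + 0³ = 8
8 = (1,0)_8 → 1³ + 0³ = 1  — reached 1.
That took 3 steps.

3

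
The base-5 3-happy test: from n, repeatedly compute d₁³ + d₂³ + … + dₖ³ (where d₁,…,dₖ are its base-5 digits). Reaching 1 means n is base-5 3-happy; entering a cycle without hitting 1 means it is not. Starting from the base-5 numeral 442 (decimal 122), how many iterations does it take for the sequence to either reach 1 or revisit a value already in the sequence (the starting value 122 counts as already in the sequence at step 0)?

122 = (4,4,2)_5 → 4³ + 4³ + 2³ = 64 + 64 + 8 = 136
136 = (1,0,2,1)_5 → 1³ + 0³ + 2³ + 1³ = 1 + 0 + 8 + 1 = 10
10 = (2,0)_5 → 2³ + 0³ = 8 + 0 = 8
8 = (1,3)_5 → 1³ + 3³ = 1 + 27 = 28
28 = (1,0,3)_5 → 1³ + 0³ + 3³ = 1 + 0 + 27 = 28  — 28 repeats.
That took 5 steps.

5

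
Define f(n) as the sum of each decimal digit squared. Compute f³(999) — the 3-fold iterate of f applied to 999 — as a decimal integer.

999 → 9² + 9² + 9² = 81 + 81 + 81 = 243
243 → 2² + 4² + 3² = 4 + 16 + 9 = 29
29 → 2² + 9² = 4 + 81 = 85

85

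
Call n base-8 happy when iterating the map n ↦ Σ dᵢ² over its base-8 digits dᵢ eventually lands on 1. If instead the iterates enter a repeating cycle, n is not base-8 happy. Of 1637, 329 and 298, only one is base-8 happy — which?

1637: 1637 → 51 → 45 → 50 → 40 → 25 → 10 → 5 → 25  — repeats 25 (not base-8 happy)
329: 329 → 27 → 18 → 8 → 1  — reaches 1 (base-8 happy)
298: 298 → 45 → 50 → 40 → 25 → 10 → 5 → 25  — repeats 25 (not base-8 happy)

329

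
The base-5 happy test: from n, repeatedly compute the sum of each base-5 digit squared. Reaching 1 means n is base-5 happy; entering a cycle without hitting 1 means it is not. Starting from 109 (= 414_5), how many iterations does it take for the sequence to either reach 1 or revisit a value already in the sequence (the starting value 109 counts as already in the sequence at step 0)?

109 = (4,1,4)_5 → 4² + 1² + 4² = 33
33 = (1,1,3)_5 → 1² + 1² + 3² = 11
11 = (2,1)_5 → 2² + 1² = 5
5 = (1,0)_5 → 1² + 0² = 1  — reached 1.
That took 4 steps.

4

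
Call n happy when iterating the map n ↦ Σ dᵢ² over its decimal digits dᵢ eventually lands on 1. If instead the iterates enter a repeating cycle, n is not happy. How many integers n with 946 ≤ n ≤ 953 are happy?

946: 946 → 133 → 19 → 82 → 68 → 100 → 1  — happy
947: 947 → 146 → 53 → 34 → 25 → 29 → 85 → 89 → 145 → 42 → 20 → 4 → 16 → 37 → 58 → 89  — not happy
948: 948 → 161 → 38 → 73 → 58 → 89 → 145 → 42 → 20 → 4 → 16 → 37 → 58  — not happy
949: 949 → 178 → 114 → 18 → 65 → 61 → 37 → 58 → 89 → 145 → 42 → 20 → 4 → 16 → 37  — not happy
950: 950 → 106 → 37 → 58 → 89 → 145 → 42 → 20 → 4 → 16 → 37  — not happy
951: 951 → 107 → 50 → 25 → 29 → 85 → 89 → 145 → 42 → 20 → 4 → 16 → 37 → 58 → 89  — not happy
952: 952 → 110 → 2 → 4 → 16 → 37 → 58 → 89 → 145 → 42 → 20 → 4  — not happy
953: 953 → 115 → 27 → 53 → 34 → 25 → 29 → 85 → 89 → 145 → 42 → 20 → 4 → 16 → 37 → 58 → 89  — not happy
happy: 946

1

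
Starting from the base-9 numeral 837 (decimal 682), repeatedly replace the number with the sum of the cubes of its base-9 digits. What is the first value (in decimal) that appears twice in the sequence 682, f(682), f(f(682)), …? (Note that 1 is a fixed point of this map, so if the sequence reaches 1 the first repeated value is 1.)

28

682 = (8,3,7)_9 → 8³ + 3³ + 7³ = 512 + 27 + 343 = 882
882 = (1,1,8,0)_9 → 1³ + 1³ + 8³ + 0³ = 1 + 1 + 512 + 0 = 514
514 = (6,3,1)_9 → 6³ + 3³ + 1³ = 216 + 27 + 1 = 244
244 = (3,0,1)_9 → 3³ + 0³ + 1³ = 27 + 0 + 1 = 28
28 = (3,1)_9 → 3³ + 1³ = 27 + 1 = 28  — 28 already appeared earlier.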